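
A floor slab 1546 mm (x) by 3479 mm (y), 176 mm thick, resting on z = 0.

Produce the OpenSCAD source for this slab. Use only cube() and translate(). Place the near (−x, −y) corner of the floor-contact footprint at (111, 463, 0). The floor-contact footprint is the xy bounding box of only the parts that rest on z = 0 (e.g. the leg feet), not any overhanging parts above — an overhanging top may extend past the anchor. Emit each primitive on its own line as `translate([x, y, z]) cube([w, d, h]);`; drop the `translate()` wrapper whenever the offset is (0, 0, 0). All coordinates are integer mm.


translate([111, 463, 0]) cube([1546, 3479, 176]);


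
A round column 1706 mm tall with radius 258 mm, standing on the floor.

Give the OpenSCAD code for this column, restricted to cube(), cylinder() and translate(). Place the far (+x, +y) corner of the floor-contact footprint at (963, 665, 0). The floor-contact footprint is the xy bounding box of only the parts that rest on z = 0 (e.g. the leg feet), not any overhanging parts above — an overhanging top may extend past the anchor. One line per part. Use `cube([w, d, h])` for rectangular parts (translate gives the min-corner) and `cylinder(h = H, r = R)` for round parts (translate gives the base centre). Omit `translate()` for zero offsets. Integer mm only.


translate([705, 407, 0]) cylinder(h = 1706, r = 258);


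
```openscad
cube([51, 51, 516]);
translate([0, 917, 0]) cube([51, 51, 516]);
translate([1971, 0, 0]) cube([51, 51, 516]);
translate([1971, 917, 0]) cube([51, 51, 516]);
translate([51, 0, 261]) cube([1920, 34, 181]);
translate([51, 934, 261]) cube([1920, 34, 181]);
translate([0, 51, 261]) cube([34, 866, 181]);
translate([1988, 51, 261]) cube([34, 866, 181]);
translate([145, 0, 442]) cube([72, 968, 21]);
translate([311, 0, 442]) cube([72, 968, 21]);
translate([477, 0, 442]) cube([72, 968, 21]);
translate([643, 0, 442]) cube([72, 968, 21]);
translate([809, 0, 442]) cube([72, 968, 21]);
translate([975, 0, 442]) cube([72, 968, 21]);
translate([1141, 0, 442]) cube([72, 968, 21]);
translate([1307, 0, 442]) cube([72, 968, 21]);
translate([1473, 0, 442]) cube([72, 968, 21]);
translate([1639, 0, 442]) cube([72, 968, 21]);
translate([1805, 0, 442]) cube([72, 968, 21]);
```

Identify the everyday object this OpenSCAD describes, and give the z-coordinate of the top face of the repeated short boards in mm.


A bed frame. The slat-top height is 463 mm.

Four posts, four rails, and a row of slats — a bed frame. Slats sit on the rails at z = 261 + 181 = 442; with slat thickness 21, the top is 463 mm.


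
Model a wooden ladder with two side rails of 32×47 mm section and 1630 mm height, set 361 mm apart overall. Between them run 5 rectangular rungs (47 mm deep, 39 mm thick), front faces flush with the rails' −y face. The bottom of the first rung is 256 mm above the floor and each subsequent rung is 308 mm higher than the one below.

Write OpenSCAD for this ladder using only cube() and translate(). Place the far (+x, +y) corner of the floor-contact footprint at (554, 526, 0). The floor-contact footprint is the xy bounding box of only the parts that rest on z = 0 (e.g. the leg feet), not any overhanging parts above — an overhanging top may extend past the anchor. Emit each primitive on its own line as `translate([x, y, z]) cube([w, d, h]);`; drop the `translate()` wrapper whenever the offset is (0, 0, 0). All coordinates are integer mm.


translate([193, 479, 0]) cube([32, 47, 1630]);
translate([522, 479, 0]) cube([32, 47, 1630]);
translate([225, 479, 256]) cube([297, 47, 39]);
translate([225, 479, 564]) cube([297, 47, 39]);
translate([225, 479, 872]) cube([297, 47, 39]);
translate([225, 479, 1180]) cube([297, 47, 39]);
translate([225, 479, 1488]) cube([297, 47, 39]);


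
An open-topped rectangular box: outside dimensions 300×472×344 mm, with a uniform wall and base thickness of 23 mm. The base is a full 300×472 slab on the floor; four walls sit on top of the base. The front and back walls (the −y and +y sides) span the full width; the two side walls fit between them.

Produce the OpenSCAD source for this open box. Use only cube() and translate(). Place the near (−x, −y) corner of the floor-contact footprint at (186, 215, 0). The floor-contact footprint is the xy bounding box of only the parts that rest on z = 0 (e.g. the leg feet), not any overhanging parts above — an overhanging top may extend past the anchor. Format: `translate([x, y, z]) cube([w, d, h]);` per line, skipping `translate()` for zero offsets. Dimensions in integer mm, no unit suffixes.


translate([186, 215, 0]) cube([300, 472, 23]);
translate([186, 215, 23]) cube([300, 23, 321]);
translate([186, 664, 23]) cube([300, 23, 321]);
translate([186, 238, 23]) cube([23, 426, 321]);
translate([463, 238, 23]) cube([23, 426, 321]);


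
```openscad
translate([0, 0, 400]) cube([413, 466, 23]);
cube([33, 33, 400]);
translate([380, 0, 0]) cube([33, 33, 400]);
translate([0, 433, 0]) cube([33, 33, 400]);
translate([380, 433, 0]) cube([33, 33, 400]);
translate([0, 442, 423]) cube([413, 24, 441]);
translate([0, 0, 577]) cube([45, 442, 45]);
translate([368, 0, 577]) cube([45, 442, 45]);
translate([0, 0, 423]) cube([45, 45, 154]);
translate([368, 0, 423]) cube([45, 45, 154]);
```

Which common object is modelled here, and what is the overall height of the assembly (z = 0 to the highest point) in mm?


A chair. The overall height is 864 mm.

A slab on four corner posts with a tall panel at the back — a chair. The seat slab sits at z = 400 with thickness 23, and the 441 mm backrest starts at the seat top, so the overall height is 400 + 23 + 441 = 864 mm.


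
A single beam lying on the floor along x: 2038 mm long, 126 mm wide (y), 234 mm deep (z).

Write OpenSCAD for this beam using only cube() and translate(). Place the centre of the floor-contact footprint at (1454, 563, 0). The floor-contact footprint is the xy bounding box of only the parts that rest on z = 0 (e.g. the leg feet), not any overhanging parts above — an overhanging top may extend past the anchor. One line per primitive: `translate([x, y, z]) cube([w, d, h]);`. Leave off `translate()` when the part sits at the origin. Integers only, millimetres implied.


translate([435, 500, 0]) cube([2038, 126, 234]);


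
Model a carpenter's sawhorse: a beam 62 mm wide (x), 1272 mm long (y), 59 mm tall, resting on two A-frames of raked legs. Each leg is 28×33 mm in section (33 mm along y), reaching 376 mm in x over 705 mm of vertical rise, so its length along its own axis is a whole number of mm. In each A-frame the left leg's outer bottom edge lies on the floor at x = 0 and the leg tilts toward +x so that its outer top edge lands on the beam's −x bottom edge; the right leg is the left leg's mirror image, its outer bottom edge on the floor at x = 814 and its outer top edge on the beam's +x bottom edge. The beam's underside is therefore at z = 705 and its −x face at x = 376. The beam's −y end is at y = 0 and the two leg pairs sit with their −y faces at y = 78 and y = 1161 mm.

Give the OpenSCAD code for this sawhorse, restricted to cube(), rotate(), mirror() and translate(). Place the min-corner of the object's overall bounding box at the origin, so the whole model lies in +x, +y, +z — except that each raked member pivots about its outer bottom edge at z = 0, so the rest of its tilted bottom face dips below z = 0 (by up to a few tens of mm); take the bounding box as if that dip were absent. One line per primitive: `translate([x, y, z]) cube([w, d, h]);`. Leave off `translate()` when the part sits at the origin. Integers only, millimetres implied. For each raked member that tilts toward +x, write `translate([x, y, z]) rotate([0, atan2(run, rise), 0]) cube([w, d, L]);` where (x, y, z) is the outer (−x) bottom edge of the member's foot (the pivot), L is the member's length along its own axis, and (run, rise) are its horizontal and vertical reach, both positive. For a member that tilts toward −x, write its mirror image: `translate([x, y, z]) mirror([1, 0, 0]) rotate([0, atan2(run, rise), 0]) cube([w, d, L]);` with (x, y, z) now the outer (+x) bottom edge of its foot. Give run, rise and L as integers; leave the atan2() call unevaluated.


translate([376, 0, 705]) cube([62, 1272, 59]);
translate([0, 78, 0]) rotate([0, atan2(376, 705), 0]) cube([28, 33, 799]);
translate([814, 78, 0]) mirror([1, 0, 0]) rotate([0, atan2(376, 705), 0]) cube([28, 33, 799]);
translate([0, 1161, 0]) rotate([0, atan2(376, 705), 0]) cube([28, 33, 799]);
translate([814, 1161, 0]) mirror([1, 0, 0]) rotate([0, atan2(376, 705), 0]) cube([28, 33, 799]);


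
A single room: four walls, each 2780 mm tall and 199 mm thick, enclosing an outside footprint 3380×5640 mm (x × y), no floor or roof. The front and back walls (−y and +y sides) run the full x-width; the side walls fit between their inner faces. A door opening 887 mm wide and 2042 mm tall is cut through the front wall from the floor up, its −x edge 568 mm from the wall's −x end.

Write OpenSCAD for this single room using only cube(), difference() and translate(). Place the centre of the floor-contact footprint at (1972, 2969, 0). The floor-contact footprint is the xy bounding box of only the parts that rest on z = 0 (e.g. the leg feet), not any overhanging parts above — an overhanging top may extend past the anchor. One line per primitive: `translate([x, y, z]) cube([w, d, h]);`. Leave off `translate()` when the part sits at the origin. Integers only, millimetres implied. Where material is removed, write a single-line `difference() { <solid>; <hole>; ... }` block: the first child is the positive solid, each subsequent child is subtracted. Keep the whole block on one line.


difference() { translate([282, 149, 0]) cube([3380, 199, 2780]); translate([850, 149, 0]) cube([887, 199, 2042]); }
translate([282, 5590, 0]) cube([3380, 199, 2780]);
translate([282, 348, 0]) cube([199, 5242, 2780]);
translate([3463, 348, 0]) cube([199, 5242, 2780]);


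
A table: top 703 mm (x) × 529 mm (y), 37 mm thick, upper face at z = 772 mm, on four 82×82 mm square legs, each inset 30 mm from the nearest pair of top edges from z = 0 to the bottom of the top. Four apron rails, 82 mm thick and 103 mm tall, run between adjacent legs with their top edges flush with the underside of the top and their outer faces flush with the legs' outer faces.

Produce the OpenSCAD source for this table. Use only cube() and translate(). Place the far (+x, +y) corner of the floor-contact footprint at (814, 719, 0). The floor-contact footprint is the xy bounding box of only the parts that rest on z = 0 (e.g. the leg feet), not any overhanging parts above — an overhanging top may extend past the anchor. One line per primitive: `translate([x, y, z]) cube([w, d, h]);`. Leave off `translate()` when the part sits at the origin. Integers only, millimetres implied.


translate([141, 220, 735]) cube([703, 529, 37]);
translate([171, 250, 0]) cube([82, 82, 735]);
translate([732, 250, 0]) cube([82, 82, 735]);
translate([171, 637, 0]) cube([82, 82, 735]);
translate([732, 637, 0]) cube([82, 82, 735]);
translate([253, 250, 632]) cube([479, 82, 103]);
translate([253, 637, 632]) cube([479, 82, 103]);
translate([171, 332, 632]) cube([82, 305, 103]);
translate([732, 332, 632]) cube([82, 305, 103]);


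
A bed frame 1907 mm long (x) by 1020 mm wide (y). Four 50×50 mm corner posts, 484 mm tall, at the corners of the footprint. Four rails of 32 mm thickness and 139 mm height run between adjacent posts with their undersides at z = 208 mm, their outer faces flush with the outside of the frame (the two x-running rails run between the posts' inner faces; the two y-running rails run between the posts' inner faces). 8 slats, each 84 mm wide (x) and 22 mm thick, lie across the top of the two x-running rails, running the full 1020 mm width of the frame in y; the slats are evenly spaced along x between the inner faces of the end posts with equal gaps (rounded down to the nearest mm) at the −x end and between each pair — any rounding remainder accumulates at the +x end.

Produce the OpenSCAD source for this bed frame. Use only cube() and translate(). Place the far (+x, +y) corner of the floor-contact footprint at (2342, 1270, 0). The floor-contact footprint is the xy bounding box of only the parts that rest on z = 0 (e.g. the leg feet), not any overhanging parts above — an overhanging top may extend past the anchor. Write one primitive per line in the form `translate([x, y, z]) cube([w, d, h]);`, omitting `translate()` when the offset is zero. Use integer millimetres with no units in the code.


translate([435, 250, 0]) cube([50, 50, 484]);
translate([435, 1220, 0]) cube([50, 50, 484]);
translate([2292, 250, 0]) cube([50, 50, 484]);
translate([2292, 1220, 0]) cube([50, 50, 484]);
translate([485, 250, 208]) cube([1807, 32, 139]);
translate([485, 1238, 208]) cube([1807, 32, 139]);
translate([435, 300, 208]) cube([32, 920, 139]);
translate([2310, 300, 208]) cube([32, 920, 139]);
translate([611, 250, 347]) cube([84, 1020, 22]);
translate([821, 250, 347]) cube([84, 1020, 22]);
translate([1031, 250, 347]) cube([84, 1020, 22]);
translate([1241, 250, 347]) cube([84, 1020, 22]);
translate([1451, 250, 347]) cube([84, 1020, 22]);
translate([1661, 250, 347]) cube([84, 1020, 22]);
translate([1871, 250, 347]) cube([84, 1020, 22]);
translate([2081, 250, 347]) cube([84, 1020, 22]);


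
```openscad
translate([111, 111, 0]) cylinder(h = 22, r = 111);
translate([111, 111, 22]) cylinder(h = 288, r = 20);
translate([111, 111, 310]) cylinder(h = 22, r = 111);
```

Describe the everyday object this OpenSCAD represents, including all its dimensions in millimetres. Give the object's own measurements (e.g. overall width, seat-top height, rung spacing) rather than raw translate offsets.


A spool: two coaxial disc flanges of radius 111 mm and thickness 22 mm, joined by a core cylinder of radius 20 mm and height 288 mm. The lower flange rests on z = 0 and the three cylinders share a vertical axis.


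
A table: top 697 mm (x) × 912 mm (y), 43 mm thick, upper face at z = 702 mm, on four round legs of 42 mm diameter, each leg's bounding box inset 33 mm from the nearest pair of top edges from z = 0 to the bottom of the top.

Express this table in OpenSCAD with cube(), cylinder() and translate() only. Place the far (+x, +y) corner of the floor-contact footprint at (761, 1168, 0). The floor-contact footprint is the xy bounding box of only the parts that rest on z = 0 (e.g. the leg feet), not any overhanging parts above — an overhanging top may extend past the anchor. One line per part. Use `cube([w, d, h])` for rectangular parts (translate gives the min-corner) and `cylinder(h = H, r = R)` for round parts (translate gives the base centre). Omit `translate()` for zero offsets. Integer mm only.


translate([97, 289, 659]) cube([697, 912, 43]);
translate([151, 343, 0]) cylinder(h = 659, r = 21);
translate([740, 343, 0]) cylinder(h = 659, r = 21);
translate([151, 1147, 0]) cylinder(h = 659, r = 21);
translate([740, 1147, 0]) cylinder(h = 659, r = 21);


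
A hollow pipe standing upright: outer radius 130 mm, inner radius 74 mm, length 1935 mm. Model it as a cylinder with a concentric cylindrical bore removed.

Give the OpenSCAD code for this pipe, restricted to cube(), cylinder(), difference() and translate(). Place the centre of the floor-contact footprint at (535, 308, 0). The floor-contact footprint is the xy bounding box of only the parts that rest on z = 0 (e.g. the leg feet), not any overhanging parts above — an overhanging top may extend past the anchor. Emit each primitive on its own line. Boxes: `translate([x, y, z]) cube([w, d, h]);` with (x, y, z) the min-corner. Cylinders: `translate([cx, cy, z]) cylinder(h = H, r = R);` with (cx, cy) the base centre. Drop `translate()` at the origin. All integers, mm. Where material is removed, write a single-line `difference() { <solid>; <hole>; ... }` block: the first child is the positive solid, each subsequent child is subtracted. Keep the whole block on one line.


difference() { translate([535, 308, 0]) cylinder(h = 1935, r = 130); translate([535, 308, 0]) cylinder(h = 1935, r = 74); }


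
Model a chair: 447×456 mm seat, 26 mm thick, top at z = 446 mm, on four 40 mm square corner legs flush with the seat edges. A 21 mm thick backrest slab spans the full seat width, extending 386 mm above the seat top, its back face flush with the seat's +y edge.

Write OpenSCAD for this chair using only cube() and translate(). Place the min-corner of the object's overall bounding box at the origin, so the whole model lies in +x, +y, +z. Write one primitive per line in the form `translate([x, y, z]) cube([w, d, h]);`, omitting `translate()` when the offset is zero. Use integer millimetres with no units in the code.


// leg_h = 446 - 26 = 420
translate([0, 0, 420]) cube([447, 456, 26]);
cube([40, 40, 420]);
translate([407, 0, 0]) cube([40, 40, 420]);
translate([0, 416, 0]) cube([40, 40, 420]);
translate([407, 416, 0]) cube([40, 40, 420]);
translate([0, 435, 446]) cube([447, 21, 386]);


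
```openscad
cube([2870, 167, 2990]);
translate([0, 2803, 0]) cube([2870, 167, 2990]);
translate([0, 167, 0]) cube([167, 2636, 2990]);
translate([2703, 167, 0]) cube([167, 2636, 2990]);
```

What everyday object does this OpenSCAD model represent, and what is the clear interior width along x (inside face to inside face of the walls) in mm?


A house (or room) frame. The interior width is 2536 mm.

Four 2990 mm walls enclosing a rectangle with no floor or roof — a room or house frame. Outside width is 2870 mm and wall thickness is 167 mm, so the interior width is 2870 − 2 × 167 = 2536 mm.


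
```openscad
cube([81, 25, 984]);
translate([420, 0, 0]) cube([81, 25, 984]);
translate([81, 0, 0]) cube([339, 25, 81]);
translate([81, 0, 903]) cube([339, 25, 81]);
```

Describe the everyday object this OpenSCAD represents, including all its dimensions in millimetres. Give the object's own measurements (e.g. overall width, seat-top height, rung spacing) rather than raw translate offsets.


A rectangular picture frame lying in the x–z plane (depth along y). The opening is 339 mm wide (x) by 822 mm tall (z), surrounded by a border 81 mm wide on all four sides. The frame is 25 mm deep and is made of two full-height vertical stiles with two horizontal rails fitted between them.


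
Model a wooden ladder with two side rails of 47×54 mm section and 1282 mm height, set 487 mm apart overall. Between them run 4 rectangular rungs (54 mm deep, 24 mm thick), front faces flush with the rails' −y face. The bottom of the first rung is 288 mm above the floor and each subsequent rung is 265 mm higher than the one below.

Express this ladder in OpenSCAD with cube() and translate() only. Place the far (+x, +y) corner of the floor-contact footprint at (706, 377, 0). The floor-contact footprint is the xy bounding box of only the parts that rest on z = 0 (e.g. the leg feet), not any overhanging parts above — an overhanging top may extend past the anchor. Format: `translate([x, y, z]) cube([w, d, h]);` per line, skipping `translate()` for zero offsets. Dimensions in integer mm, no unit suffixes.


translate([219, 323, 0]) cube([47, 54, 1282]);
translate([659, 323, 0]) cube([47, 54, 1282]);
translate([266, 323, 288]) cube([393, 54, 24]);
translate([266, 323, 553]) cube([393, 54, 24]);
translate([266, 323, 818]) cube([393, 54, 24]);
translate([266, 323, 1083]) cube([393, 54, 24]);


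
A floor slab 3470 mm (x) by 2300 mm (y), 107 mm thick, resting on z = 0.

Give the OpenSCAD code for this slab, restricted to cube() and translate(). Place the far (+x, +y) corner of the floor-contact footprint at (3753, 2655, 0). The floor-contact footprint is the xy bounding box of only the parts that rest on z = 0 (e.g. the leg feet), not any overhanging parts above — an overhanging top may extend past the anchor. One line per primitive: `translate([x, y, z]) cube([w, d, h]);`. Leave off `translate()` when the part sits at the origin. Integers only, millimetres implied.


translate([283, 355, 0]) cube([3470, 2300, 107]);


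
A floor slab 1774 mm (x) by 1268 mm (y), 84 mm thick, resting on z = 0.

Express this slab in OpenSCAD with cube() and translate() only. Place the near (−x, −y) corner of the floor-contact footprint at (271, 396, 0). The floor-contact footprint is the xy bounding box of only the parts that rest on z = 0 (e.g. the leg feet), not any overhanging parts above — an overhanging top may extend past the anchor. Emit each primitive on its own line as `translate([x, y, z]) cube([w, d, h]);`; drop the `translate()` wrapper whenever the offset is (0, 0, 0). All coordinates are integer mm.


translate([271, 396, 0]) cube([1774, 1268, 84]);


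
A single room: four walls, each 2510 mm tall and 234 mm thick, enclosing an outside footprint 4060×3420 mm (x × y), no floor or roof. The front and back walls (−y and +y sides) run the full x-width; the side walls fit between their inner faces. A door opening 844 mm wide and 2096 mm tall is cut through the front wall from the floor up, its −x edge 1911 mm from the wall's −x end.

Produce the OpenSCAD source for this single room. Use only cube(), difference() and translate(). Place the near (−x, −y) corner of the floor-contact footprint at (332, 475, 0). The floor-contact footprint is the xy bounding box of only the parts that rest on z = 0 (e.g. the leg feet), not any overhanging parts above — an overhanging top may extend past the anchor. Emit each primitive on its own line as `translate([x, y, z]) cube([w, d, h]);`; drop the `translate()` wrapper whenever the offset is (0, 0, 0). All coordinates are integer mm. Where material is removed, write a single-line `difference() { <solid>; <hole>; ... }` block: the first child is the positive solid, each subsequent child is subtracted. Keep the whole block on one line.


difference() { translate([332, 475, 0]) cube([4060, 234, 2510]); translate([2243, 475, 0]) cube([844, 234, 2096]); }
translate([332, 3661, 0]) cube([4060, 234, 2510]);
translate([332, 709, 0]) cube([234, 2952, 2510]);
translate([4158, 709, 0]) cube([234, 2952, 2510]);


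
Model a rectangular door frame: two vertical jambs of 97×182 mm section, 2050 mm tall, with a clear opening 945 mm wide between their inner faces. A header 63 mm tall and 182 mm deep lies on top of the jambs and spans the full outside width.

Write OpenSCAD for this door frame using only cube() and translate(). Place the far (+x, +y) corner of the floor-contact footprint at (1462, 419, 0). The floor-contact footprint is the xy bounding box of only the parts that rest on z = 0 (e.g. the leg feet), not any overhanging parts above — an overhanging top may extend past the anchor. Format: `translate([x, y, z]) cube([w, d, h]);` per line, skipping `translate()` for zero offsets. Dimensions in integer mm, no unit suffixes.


translate([323, 237, 0]) cube([97, 182, 2050]);
translate([1365, 237, 0]) cube([97, 182, 2050]);
translate([323, 237, 2050]) cube([1139, 182, 63]);


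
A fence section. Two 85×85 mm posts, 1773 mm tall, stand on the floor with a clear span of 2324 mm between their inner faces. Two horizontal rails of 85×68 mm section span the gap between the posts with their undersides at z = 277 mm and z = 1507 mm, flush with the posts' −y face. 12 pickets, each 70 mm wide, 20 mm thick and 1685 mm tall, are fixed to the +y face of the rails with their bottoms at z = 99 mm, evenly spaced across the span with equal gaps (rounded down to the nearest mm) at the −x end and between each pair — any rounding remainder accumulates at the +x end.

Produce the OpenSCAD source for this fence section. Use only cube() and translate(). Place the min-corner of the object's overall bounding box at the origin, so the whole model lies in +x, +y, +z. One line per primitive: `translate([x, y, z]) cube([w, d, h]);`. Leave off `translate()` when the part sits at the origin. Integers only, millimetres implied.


cube([85, 85, 1773]);
translate([2409, 0, 0]) cube([85, 85, 1773]);
translate([85, 0, 277]) cube([2324, 85, 68]);
translate([85, 0, 1507]) cube([2324, 85, 68]);
translate([199, 85, 99]) cube([70, 20, 1685]);
translate([383, 85, 99]) cube([70, 20, 1685]);
translate([567, 85, 99]) cube([70, 20, 1685]);
translate([751, 85, 99]) cube([70, 20, 1685]);
translate([935, 85, 99]) cube([70, 20, 1685]);
translate([1119, 85, 99]) cube([70, 20, 1685]);
translate([1303, 85, 99]) cube([70, 20, 1685]);
translate([1487, 85, 99]) cube([70, 20, 1685]);
translate([1671, 85, 99]) cube([70, 20, 1685]);
translate([1855, 85, 99]) cube([70, 20, 1685]);
translate([2039, 85, 99]) cube([70, 20, 1685]);
translate([2223, 85, 99]) cube([70, 20, 1685]);


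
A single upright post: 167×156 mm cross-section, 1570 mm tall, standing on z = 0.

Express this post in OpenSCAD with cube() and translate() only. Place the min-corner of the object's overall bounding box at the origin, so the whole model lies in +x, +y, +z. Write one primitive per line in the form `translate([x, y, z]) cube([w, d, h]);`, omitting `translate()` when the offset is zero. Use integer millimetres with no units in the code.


cube([167, 156, 1570]);


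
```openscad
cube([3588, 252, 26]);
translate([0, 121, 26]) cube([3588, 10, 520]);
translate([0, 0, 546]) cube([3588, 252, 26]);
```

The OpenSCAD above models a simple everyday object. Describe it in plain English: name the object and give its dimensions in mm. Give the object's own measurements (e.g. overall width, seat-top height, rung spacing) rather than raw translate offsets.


An I-beam lying along x, 3588 mm long. Overall section height 572 mm. Two flanges 252 mm wide (y) and 26 mm thick, one on the floor and one at the top; a web 10 mm thick runs between them, centred on the flange width.


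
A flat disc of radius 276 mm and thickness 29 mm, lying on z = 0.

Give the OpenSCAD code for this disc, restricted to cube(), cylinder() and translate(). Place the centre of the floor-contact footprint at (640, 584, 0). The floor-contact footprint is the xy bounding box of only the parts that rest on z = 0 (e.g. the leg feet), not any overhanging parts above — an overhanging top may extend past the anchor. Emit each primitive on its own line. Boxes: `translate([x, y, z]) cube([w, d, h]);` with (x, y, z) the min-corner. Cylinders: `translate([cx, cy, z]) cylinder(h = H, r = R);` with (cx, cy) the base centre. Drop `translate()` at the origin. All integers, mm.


translate([640, 584, 0]) cylinder(h = 29, r = 276);


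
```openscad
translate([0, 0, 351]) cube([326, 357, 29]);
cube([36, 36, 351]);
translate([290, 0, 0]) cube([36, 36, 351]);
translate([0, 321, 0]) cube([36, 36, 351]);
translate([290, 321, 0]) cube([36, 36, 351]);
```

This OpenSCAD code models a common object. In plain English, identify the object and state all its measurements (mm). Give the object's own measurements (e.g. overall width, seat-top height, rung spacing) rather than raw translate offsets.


A simple wooden stool: a rectangular seat 326 mm (x) by 357 mm (y), 29 mm thick, top face at z = 380 mm, on four square legs, each 36×36 mm in cross-section. The legs rest on z = 0, each flush with a corner of the seat.


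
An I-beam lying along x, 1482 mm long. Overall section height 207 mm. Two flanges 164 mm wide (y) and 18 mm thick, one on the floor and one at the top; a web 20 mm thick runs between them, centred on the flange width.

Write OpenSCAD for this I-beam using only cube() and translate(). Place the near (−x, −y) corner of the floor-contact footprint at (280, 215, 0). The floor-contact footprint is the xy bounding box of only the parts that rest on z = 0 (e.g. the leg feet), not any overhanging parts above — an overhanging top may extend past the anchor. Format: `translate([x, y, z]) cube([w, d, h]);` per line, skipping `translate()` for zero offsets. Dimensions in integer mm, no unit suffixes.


translate([280, 215, 0]) cube([1482, 164, 18]);
translate([280, 287, 18]) cube([1482, 20, 171]);
translate([280, 215, 189]) cube([1482, 164, 18]);


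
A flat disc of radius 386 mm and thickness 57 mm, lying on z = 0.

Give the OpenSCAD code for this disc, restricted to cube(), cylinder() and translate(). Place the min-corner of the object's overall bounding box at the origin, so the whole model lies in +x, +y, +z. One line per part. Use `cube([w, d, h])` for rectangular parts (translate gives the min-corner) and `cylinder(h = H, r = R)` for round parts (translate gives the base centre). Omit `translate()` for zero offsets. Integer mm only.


translate([386, 386, 0]) cylinder(h = 57, r = 386);


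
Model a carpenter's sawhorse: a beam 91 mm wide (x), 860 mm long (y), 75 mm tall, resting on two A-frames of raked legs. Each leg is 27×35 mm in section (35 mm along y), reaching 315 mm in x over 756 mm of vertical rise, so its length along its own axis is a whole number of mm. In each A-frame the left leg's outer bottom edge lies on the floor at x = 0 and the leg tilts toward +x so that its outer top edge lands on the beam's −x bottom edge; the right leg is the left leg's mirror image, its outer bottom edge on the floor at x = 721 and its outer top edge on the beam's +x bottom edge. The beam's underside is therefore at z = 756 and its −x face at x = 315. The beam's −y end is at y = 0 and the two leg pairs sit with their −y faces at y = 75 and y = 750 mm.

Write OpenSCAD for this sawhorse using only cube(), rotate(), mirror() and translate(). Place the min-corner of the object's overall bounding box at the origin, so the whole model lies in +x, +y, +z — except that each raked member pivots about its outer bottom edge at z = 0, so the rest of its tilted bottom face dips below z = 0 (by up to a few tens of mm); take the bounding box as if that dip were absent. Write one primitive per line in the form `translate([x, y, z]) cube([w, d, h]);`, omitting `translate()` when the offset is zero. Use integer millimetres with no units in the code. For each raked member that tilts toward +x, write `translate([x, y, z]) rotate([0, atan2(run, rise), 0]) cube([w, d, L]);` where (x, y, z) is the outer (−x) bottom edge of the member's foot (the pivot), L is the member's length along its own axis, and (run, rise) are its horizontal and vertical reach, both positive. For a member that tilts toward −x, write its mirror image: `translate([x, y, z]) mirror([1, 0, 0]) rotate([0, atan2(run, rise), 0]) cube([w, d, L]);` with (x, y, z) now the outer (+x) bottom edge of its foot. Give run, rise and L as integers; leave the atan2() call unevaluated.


translate([315, 0, 756]) cube([91, 860, 75]);
translate([0, 75, 0]) rotate([0, atan2(315, 756), 0]) cube([27, 35, 819]);
translate([721, 75, 0]) mirror([1, 0, 0]) rotate([0, atan2(315, 756), 0]) cube([27, 35, 819]);
translate([0, 750, 0]) rotate([0, atan2(315, 756), 0]) cube([27, 35, 819]);
translate([721, 750, 0]) mirror([1, 0, 0]) rotate([0, atan2(315, 756), 0]) cube([27, 35, 819]);


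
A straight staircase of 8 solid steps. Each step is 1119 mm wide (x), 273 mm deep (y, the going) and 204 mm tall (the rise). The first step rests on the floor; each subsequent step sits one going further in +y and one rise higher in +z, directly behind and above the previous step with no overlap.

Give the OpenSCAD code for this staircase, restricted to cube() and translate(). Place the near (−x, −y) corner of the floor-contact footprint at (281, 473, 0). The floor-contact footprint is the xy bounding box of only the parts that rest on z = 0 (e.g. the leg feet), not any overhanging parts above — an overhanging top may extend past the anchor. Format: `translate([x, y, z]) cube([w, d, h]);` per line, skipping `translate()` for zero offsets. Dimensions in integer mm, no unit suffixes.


translate([281, 473, 0]) cube([1119, 273, 204]);
translate([281, 746, 204]) cube([1119, 273, 204]);
translate([281, 1019, 408]) cube([1119, 273, 204]);
translate([281, 1292, 612]) cube([1119, 273, 204]);
translate([281, 1565, 816]) cube([1119, 273, 204]);
translate([281, 1838, 1020]) cube([1119, 273, 204]);
translate([281, 2111, 1224]) cube([1119, 273, 204]);
translate([281, 2384, 1428]) cube([1119, 273, 204]);


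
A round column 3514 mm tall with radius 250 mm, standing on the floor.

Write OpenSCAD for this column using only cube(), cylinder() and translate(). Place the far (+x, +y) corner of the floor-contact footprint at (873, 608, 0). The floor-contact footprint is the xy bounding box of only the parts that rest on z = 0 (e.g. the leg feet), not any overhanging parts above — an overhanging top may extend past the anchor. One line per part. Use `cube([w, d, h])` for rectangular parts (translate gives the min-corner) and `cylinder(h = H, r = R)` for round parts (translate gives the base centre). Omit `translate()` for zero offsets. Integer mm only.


translate([623, 358, 0]) cylinder(h = 3514, r = 250);


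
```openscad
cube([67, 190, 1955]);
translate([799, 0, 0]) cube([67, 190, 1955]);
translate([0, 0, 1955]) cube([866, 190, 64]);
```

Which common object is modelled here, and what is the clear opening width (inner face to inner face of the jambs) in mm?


A door frame. The clear opening width is 732 mm.

Two 1955 mm tall posts with a header on top — a door frame. The left jamb is 67 mm wide at x = 0; the right jamb starts at x = 799. The clear opening is 799 − 67 = 732 mm.


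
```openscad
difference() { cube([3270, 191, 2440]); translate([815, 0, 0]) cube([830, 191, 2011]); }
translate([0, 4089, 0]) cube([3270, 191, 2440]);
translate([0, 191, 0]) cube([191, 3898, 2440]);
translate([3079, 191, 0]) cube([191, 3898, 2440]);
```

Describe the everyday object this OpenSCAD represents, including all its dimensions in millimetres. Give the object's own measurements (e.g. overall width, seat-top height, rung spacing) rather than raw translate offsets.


A single room: four walls, each 2440 mm tall and 191 mm thick, enclosing an outside footprint 3270×4280 mm (x × y), no floor or roof. The front and back walls (−y and +y sides) run the full x-width; the side walls fit between their inner faces. A door opening 830 mm wide and 2011 mm tall is cut through the front wall from the floor up, its −x edge 815 mm from the wall's −x end.


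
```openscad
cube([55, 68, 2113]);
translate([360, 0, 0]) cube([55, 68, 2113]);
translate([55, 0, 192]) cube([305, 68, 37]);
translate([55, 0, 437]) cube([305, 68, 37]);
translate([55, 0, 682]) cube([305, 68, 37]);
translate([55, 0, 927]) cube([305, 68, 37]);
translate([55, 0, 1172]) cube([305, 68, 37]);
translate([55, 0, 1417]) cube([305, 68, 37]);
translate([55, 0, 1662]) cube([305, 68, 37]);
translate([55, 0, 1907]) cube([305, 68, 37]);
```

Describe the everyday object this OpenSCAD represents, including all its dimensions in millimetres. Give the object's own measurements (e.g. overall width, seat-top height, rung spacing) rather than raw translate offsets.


A straight ladder. Two 55×68 mm vertical rails, 2113 mm tall, stand 415 mm apart (outside-to-outside) with their front faces coplanar on the −y side. 8 rungs, each 68 mm deep and 37 mm tall, span between the inner faces of the rails, front faces flush with the rails. The lowest rung's underside is at z = 192 mm and rungs are spaced 245 mm apart (underside to underside).


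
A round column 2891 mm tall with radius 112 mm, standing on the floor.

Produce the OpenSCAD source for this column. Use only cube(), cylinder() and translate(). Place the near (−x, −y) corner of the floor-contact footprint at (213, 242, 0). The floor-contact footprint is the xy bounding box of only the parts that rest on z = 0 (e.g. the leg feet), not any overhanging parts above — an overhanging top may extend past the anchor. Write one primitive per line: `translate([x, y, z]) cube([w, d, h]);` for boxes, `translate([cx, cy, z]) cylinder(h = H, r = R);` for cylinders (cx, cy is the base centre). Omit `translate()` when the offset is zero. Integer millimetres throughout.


translate([325, 354, 0]) cylinder(h = 2891, r = 112);


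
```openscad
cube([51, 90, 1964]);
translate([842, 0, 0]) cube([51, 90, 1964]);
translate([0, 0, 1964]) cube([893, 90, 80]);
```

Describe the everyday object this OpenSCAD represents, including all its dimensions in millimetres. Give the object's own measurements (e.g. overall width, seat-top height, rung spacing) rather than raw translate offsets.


A door frame. The clear opening is 791 mm wide and 1964 mm high. Two 51 mm wide jambs, 90 mm deep, stand either side of the opening from the floor to the top of the opening. A 80 mm thick head sits across the top of both jambs, spanning the full outside width of the frame.


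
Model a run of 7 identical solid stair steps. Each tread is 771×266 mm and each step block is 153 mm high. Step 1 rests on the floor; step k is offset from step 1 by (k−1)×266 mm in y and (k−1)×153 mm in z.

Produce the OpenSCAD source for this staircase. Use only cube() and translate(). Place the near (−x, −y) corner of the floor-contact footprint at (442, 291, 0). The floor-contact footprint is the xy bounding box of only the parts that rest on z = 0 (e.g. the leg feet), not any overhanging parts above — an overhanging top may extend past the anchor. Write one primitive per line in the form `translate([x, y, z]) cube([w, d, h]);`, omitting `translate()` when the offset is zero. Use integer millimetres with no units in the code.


translate([442, 291, 0]) cube([771, 266, 153]);
translate([442, 557, 153]) cube([771, 266, 153]);
translate([442, 823, 306]) cube([771, 266, 153]);
translate([442, 1089, 459]) cube([771, 266, 153]);
translate([442, 1355, 612]) cube([771, 266, 153]);
translate([442, 1621, 765]) cube([771, 266, 153]);
translate([442, 1887, 918]) cube([771, 266, 153]);


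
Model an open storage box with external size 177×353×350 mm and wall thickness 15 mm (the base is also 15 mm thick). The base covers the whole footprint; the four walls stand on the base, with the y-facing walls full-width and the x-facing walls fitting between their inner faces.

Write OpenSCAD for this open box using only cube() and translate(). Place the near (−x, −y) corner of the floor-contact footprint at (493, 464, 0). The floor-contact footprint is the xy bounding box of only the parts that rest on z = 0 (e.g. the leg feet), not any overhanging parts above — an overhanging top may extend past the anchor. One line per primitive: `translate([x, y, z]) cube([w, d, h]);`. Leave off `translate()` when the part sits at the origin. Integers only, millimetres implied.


translate([493, 464, 0]) cube([177, 353, 15]);
translate([493, 464, 15]) cube([177, 15, 335]);
translate([493, 802, 15]) cube([177, 15, 335]);
translate([493, 479, 15]) cube([15, 323, 335]);
translate([655, 479, 15]) cube([15, 323, 335]);


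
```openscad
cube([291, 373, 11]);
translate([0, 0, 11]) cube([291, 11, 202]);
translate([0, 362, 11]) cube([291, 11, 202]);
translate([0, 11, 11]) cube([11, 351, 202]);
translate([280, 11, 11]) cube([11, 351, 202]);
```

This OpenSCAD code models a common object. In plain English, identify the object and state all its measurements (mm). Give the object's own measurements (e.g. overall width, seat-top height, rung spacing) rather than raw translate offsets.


An open-topped rectangular box: outside dimensions 291×373×213 mm, with a uniform wall and base thickness of 11 mm. The base is a full 291×373 slab on the floor; four walls sit on top of the base. The front and back walls (the −y and +y sides) span the full width; the two side walls fit between them.


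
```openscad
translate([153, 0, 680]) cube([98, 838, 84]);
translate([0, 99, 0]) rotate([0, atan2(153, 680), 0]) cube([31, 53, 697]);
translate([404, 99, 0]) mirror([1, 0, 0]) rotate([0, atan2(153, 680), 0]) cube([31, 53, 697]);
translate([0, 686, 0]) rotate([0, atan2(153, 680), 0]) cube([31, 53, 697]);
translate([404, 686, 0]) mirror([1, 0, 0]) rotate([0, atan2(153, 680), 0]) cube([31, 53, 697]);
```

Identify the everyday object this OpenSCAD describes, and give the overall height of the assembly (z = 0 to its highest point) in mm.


A sawhorse. The overall height is 764 mm.

A beam across two mirrored pairs of raked legs — a sawhorse. The beam's underside is at z = 680 (matching the legs' vertical rise in atan2(153, 680)) and the beam is 84 mm tall, so its top is at 680 + 84 = 764 mm. The raked legs top out at the beam's underside, so that is the highest point.
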